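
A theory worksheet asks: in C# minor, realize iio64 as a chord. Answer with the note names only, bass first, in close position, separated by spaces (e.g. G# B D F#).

A D# F#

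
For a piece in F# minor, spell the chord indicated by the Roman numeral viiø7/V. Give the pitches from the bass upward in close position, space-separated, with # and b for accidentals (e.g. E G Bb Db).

viiø7/V is a secondary leading-tone chord. The target V is C# in F# minor; the applied chord is rooted a semitone below, on B#.
Building a half-diminished seventh chord on B# gives B#-D#-F#-A#.

B# D# F# A#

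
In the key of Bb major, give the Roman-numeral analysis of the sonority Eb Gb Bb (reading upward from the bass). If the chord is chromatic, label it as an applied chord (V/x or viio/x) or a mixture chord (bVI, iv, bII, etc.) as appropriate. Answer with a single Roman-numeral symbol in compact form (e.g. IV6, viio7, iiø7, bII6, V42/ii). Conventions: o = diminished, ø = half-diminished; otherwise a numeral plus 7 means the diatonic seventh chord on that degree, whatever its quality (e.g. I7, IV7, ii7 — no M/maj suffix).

The pitches Eb-Gb-Bb form a minor triad rooted on Eb.
Eb is the fourth degree of Bb major. This is the minor subdominant, borrowed from the parallel minor.

iv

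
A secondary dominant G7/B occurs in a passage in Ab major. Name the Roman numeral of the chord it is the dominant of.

The chord is a dominant seventh chord on G.
A dominant resolves down a perfect fifth: G → C. In Ab major, C is scale degree 3, i.e. iii.

iii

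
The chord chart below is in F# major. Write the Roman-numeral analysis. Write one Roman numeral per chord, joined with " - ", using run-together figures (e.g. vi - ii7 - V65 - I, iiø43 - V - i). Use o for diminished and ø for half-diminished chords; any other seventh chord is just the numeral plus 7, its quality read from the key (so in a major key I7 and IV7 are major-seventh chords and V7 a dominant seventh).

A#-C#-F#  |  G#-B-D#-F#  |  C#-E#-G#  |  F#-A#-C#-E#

I6 - ii7 - V - I7

A#-C#-F#: root F# is the tonic; major triad there is I6.
G#-B-D#-F#: minor seventh chord on G# = scale degree 2 → ii7.
C#-E#-G# has root C#, degree 5 in F# major, so V.
F#-A#-C#-E# has root F#, degree 1 in F# major, so I7.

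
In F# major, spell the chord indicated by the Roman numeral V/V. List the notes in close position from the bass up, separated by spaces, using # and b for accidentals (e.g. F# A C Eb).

The slash means an applied dominant: we want the dominant of V. In F# major, V is C# major, and its dominant is built on G#.
Building a major triad on G# gives G#-B#-D#.

G# B# D#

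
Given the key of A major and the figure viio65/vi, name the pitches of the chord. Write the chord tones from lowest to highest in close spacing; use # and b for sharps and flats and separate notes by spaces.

G# B D E#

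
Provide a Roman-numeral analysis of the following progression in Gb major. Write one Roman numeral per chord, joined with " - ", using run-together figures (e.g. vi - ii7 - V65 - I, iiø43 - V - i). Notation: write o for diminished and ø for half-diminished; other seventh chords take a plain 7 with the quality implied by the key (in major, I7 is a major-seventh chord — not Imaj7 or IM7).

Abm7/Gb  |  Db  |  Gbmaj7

ii42 - V - I7

Abm7/Gb has root Ab, degree 2 in Gb major, so ii42.
Db: root Db is the dominant; major triad there is V.
Gbmaj7: root Gb is the tonic; major seventh chord there is I7.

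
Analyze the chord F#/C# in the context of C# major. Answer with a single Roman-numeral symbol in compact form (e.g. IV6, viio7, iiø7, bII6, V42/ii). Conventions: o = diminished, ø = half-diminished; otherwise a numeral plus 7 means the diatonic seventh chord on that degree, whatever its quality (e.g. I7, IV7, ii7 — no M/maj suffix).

Stacked in thirds the chord is F#-A#-C#: a major triad on F#.
In C# major, F# is the subdominant; the diatonic major triad there is IV.
With C# in the bass the chord is in second inversion, so the figured bass is 64.

IV64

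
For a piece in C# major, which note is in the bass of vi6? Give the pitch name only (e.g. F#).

vi in C# major has root A#; the chord is A#-C#-E#.
The figure 6 means first inversion — the third is in the bass.

C#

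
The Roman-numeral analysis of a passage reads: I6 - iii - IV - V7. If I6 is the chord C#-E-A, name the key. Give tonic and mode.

The anchor chord is a major triad on A, labeled I6.
If A is scale degree 1 and the mode makes that degree carry a major triad, the tonic is A and the mode is major.

A major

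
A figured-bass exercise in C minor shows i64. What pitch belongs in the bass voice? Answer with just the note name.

G

i in C minor has root C; the chord is C-Eb-G.
The figure 64 means second inversion — the fifth is in the bass.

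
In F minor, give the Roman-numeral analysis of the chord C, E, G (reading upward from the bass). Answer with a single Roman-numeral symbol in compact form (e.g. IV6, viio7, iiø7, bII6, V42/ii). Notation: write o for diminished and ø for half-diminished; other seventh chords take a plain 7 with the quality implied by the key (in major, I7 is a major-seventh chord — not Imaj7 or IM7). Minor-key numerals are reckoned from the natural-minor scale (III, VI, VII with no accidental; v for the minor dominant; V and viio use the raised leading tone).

V

The pitches C-E-G form a major triad rooted on C.
In F minor, C is the dominant; the diatonic major triad there is V.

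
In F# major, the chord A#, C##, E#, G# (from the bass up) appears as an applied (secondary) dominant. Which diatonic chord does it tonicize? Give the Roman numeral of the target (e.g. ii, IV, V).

vi

The chord is a dominant seventh chord on A#.
A dominant resolves down a perfect fifth: A# → D#. In F# major, D# is scale degree 6, i.e. vi.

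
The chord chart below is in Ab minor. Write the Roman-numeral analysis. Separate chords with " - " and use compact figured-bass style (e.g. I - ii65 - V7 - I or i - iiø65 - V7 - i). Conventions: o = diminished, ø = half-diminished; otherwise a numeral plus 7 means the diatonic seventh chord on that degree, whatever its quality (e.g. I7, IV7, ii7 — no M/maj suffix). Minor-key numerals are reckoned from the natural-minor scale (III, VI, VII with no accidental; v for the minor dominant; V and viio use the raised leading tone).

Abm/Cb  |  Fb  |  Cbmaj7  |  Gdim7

i6 - VI - III7 - viio7

Abm/Cb: minor triad on Ab = scale degree 1 → i6.
Fb has root Fb, degree 6 in Ab minor, so VI.
Cbmaj7: root Cb is the mediant; major seventh chord there is III7.
Gdim7 has root G, degree 7 in Ab minor, so viio7.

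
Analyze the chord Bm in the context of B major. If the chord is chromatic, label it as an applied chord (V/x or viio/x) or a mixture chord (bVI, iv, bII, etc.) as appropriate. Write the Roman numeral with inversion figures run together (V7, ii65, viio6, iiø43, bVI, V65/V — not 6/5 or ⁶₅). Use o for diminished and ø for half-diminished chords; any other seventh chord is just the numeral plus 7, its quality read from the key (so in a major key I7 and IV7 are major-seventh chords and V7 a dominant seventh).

Stacked in thirds the chord is B-D-F#: a minor triad on B.
B is the first degree of B major. This is the minor tonic, borrowed from the parallel minor.

i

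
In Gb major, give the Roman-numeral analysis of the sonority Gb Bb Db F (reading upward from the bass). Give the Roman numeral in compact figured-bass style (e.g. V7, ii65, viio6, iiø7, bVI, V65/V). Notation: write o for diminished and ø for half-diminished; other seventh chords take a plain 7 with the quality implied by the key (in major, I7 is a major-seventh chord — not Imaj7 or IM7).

Stacked in thirds the chord is Gb-Bb-Db-F: a major seventh chord on Gb.
In Gb major, Gb is the tonic; the diatonic major seventh chord there is I7.

I7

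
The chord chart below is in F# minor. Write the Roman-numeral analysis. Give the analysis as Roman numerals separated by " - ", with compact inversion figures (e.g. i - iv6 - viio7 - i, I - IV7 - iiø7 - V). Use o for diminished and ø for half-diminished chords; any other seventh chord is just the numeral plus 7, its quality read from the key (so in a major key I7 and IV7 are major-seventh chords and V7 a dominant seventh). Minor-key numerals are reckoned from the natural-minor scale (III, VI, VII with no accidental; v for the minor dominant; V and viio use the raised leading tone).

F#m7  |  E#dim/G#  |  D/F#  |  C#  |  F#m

i7 - viio6 - VI6 - V - i

F#m7 has root F#, degree 1 in F# minor, so i7.
E#dim/G# has root E#, degree 7 in F# minor, so viio6.
D/F#: major triad on D = scale degree 6 → VI6.
C#: major triad on C# = scale degree 5 → V.
F#m: minor triad on F# = scale degree 1 → i.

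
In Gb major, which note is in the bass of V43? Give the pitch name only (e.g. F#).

Ab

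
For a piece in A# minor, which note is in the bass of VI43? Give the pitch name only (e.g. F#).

C#

VI in A# minor has root F#; the chord is F#-A#-C#-E#.
The figure 43 means second inversion — the fifth is in the bass.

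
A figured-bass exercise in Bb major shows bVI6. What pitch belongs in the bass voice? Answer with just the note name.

Bb

bVI in Bb major has root Gb; the chord is Gb-Bb-Db.
The figure 6 means first inversion — the third is in the bass.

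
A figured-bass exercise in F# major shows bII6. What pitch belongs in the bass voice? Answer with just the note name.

B

bII in F# major has root G; the chord is G-B-D.
The figure 6 means first inversion — the third is in the bass.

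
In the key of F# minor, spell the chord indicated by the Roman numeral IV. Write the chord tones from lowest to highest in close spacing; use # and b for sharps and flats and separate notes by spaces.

Scale degree 4 in F# minor is B; here the chord built on it is altered to a major triad. IV is the major subdominant, borrowed from the parallel major.
So the chord is B-D#-F#, a major triad.

B D# F#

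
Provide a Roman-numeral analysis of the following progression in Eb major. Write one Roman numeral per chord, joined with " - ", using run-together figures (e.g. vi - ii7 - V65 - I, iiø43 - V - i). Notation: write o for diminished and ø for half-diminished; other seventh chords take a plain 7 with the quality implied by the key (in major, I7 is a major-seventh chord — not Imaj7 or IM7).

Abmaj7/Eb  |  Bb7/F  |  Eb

Abmaj7/Eb: major seventh chord on Ab = scale degree 4 → IV43.
Bb7/F has root Bb, degree 5 in Eb major, so V43.
Eb has root Eb, degree 1 in Eb major, so I.

IV43 - V43 - I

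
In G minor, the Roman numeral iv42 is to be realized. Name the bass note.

iv in G minor has root C; the chord is C-Eb-G-Bb.
The figure 42 means third inversion — the seventh is in the bass.

Bb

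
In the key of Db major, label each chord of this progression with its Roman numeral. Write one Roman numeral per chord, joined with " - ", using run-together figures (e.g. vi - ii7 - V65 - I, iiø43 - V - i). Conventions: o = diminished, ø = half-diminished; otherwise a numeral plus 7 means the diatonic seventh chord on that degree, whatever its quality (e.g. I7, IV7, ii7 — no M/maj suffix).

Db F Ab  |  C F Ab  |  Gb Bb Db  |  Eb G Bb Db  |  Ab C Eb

Db-F-Ab: root Db is the tonic; major triad there is I.
C-F-Ab: root F is the mediant; minor triad there is iii64.
Gb-Bb-Db has root Gb, degree 4 in Db major, so IV.
Eb-G-Bb-Db is the secondary dominant of V (dominant seventh chord on Eb): V7/V.
Ab-C-Eb: root Ab is the dominant; major triad there is V.

I - iii64 - IV - V7/V - V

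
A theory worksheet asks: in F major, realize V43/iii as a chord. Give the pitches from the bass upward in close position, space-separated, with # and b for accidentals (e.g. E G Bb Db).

B D E G#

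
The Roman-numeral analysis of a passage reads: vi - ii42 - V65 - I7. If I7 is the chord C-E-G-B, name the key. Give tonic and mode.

C major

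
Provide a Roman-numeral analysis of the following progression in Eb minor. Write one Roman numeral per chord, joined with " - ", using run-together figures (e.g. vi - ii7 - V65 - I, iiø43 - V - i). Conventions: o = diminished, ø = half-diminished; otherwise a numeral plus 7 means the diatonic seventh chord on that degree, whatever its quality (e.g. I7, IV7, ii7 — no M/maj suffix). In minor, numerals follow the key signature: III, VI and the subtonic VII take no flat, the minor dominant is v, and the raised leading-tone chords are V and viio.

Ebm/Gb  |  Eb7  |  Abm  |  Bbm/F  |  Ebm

i6 - V7/iv - iv - v64 - i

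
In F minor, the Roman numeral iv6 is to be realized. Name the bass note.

iv in F minor has root Bb; the chord is Bb-Db-F.
The figure 6 means first inversion — the third is in the bass.

Db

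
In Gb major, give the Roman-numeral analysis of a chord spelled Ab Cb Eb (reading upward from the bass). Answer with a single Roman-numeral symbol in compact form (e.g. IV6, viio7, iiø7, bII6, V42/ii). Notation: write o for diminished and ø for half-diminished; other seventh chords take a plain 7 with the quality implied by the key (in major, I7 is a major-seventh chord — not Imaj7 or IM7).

Stacked in thirds the chord is Ab-Cb-Eb: a minor triad on Ab.
In Gb major, Ab is the supertonic; the diatonic minor triad there is ii.

ii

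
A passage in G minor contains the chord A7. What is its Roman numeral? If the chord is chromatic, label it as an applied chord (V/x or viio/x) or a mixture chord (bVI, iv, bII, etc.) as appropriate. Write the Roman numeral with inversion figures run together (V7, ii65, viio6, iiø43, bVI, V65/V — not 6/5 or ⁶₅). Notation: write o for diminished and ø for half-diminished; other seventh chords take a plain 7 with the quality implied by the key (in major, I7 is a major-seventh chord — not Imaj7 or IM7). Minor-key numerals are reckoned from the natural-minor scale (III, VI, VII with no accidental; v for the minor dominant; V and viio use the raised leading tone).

Stacked in thirds the chord is A-C#-E-G: a dominant seventh chord on A.
A is not a diatonic chord root with this quality in G minor, but it lies a perfect fifth above D (V), so the chord functions as an applied dominant of V.

V7/V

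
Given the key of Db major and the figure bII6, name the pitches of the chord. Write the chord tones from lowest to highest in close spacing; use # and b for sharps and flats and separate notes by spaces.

Scale degree 2 in Db major is Eb; lowering it a half step gives Ebb. bII6 is the Neapolitan sixth — a major triad on the lowered second degree, here in its customary first inversion.
So the chord is Ebb-Gb-Bbb.
With the 6 figure the chord is in first inversion; from the bass Gb upward in close position it reads Gb-Bbb-Ebb.

Gb Bbb Ebb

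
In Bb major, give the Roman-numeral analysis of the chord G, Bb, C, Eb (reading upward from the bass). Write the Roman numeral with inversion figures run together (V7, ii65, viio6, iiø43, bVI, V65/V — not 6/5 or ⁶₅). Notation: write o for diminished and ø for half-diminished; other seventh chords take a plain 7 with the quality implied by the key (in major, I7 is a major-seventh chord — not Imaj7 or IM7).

Stacked in thirds the chord is C-Eb-G-Bb: a minor seventh chord on C.
C is scale degree 2 in Bb major, and a minor seventh chord on that degree is written ii7.
With G in the bass the chord is in second inversion, so the figured bass is 43.

ii43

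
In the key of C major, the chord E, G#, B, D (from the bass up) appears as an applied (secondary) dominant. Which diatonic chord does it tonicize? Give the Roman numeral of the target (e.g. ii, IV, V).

vi

The chord is a dominant seventh chord on E.
A dominant resolves down a perfect fifth: E → A. In C major, A is scale degree 6, i.e. vi.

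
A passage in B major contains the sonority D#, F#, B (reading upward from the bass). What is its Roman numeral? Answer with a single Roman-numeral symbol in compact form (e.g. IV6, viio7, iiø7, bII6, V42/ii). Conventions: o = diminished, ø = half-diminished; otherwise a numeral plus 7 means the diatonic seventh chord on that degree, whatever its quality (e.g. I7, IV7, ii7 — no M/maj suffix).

Stacked in thirds the chord is B-D#-F#: a major triad on B.
B is scale degree 1 in B major, and a major triad on that degree is written I.
With D# in the bass the chord is in first inversion, so the figured bass is 6.

I6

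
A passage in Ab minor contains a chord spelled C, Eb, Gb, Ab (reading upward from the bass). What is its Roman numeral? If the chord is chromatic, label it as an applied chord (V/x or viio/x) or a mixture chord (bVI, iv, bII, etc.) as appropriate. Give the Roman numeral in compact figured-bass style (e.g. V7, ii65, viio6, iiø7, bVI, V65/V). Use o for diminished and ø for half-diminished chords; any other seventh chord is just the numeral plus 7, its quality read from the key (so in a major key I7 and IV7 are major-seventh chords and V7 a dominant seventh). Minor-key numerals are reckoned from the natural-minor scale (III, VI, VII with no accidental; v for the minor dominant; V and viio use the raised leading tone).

Stacked in thirds the chord is Ab-C-Eb-Gb: a dominant seventh chord on Ab.
Ab is not a diatonic chord root with this quality in Ab minor, but it lies a perfect fifth above Db (iv), so the chord functions as an applied dominant of iv.
With C in the bass the chord is in first inversion, so the figured bass is 65.

V65/iv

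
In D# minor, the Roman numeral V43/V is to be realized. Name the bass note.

B#

The applied chord V43/V is rooted on E#: E#-G##-B#-D#.
The figure 43 means second inversion — the fifth is in the bass.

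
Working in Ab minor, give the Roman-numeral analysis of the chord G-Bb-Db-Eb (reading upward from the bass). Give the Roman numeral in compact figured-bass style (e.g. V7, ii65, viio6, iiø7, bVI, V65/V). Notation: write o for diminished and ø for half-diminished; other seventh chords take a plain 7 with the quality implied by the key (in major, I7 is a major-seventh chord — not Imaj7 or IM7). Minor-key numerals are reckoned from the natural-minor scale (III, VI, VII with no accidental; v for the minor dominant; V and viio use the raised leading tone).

V65

The pitches Eb-G-Bb-Db form a dominant seventh chord rooted on Eb.
In Ab minor, Eb is the dominant; the diatonic dominant seventh chord there is V7.
With G in the bass the chord is in first inversion, so the figured bass is 65.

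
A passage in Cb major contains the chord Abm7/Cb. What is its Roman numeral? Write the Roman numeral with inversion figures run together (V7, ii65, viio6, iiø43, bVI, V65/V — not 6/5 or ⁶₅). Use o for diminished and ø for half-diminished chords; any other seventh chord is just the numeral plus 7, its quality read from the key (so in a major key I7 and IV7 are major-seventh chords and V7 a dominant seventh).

vi65

The pitches Ab-Cb-Eb-Gb form a minor seventh chord rooted on Ab.
In Cb major, Ab is the submediant; the diatonic minor seventh chord there is vi7.
With Cb in the bass the chord is in first inversion, so the figured bass is 65.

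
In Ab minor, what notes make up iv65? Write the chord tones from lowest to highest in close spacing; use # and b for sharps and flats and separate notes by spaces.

In Ab minor, the fourth degree is Db, and the diatonic chord built there is a minor seventh chord.
That chord is spelled Db-Fb-Ab-Cb.
With the 65 figure the chord is in first inversion; from the bass Fb upward in close position it reads Fb-Ab-Cb-Db.

Fb Ab Cb Db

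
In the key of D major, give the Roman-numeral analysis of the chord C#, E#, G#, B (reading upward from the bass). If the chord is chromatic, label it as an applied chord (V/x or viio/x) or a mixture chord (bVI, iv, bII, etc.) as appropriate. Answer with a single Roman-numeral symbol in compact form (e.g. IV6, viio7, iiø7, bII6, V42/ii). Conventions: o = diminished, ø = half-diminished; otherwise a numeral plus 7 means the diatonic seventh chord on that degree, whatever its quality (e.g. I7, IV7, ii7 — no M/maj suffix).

The pitches C#-E#-G#-B form a dominant seventh chord rooted on C#.
C# is not a diatonic chord root with this quality in D major, but it lies a perfect fifth above F# (iii), so the chord functions as an applied dominant of iii.

V7/iii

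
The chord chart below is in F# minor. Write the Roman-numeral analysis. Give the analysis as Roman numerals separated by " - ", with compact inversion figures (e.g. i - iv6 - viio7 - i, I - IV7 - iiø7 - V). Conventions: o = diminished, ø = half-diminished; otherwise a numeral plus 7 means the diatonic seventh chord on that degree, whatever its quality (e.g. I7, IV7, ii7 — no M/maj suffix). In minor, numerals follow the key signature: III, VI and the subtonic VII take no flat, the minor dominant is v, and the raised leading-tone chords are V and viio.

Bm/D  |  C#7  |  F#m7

iv6 - V7 - i7

Bm/D: minor triad on B = scale degree 4 → iv6.
C#7: dominant seventh chord on C# = scale degree 5 → V7.
F#m7: minor seventh chord on F# = scale degree 1 → i7.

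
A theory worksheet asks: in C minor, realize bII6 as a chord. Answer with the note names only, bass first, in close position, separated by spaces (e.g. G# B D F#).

bII6 is the Neapolitan sixth — a major triad on the lowered second degree, here in its customary first inversion. In C minor that root is Db.
So the chord is Db-F-Ab, a major triad.
With the 6 figure the chord is in first inversion; from the bass F upward in close position it reads F-Ab-Db.

F Ab Db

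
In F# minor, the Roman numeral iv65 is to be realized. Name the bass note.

D

iv in F# minor has root B; the chord is B-D-F#-A.
The figure 65 means first inversion — the third is in the bass.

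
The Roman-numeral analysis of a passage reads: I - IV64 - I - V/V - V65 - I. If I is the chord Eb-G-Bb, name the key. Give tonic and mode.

Eb major

The chord Eb is a major triad rooted on Eb; its label is I.
If Eb is scale degree 1 and the mode makes that degree carry a major triad, the tonic is Eb and the mode is major.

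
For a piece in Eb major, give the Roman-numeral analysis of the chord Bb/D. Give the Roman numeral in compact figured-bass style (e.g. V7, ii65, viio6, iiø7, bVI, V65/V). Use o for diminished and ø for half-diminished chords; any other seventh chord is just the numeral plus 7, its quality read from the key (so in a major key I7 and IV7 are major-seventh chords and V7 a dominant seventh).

V6

The pitches Bb-D-F form a major triad rooted on Bb.
In Eb major, Bb is the dominant; the diatonic major triad there is V.
With D in the bass the chord is in first inversion, so the figured bass is 6.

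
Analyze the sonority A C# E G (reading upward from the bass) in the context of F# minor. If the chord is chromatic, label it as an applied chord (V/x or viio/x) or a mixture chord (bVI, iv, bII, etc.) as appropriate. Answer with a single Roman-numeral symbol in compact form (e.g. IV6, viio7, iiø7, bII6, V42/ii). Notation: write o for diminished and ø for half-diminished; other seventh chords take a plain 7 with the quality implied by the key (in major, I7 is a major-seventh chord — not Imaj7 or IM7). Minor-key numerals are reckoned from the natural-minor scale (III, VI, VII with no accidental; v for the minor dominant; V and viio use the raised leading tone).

V7/VI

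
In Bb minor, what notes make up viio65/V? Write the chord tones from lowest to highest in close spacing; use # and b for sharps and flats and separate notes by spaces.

viio65/V is a secondary leading-tone chord. The target V is F in Bb minor; the applied chord is rooted a semitone below, on E.
Building a fully diminished seventh chord on E gives E-G-Bb-Db.
The figured bass 65 indicates first inversion, placing the third (G) in the bass: G-Bb-Db-E.

G Bb Db E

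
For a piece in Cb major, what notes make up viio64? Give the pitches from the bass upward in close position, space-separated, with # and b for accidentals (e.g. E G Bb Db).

In Cb major, the seventh degree is Bb, and the diatonic chord built there is a diminished triad.
Stacking thirds from Bb gives Bb-Db-Fb.
The figured bass 64 indicates second inversion, placing the fifth (Fb) in the bass: Fb-Bb-Db.

Fb Bb Db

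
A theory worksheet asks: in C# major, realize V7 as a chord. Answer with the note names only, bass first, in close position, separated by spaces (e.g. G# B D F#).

G# B# D# F#

In C# major, the fifth degree is G#, and the diatonic chord built there is a dominant seventh chord.
Stacking thirds from G# gives G#-B#-D#-F#.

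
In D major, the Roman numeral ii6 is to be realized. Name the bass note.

G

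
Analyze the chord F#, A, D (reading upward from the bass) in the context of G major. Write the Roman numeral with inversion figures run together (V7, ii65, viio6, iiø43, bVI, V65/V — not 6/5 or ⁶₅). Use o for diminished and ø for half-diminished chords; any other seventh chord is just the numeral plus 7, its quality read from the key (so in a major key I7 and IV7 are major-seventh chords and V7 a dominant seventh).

V6

The pitches D-F#-A form a major triad rooted on D.
D is scale degree 5 in G major, and a major triad on that degree is written V.
With F# in the bass the chord is in first inversion, so the figured bass is 6.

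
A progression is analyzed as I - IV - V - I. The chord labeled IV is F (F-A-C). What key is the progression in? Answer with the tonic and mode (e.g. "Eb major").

The anchor chord is a major triad on F, labeled IV.
If F is scale degree 4 and the mode makes that degree carry a major triad, the tonic is C and the mode is major.

C major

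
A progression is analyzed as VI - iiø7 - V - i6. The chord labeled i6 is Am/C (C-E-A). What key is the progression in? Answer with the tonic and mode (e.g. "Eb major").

A minor

The anchor chord is a minor triad on A, labeled i6.
If A is scale degree 1 and the mode makes that degree carry a minor triad, the tonic is A and the mode is minor.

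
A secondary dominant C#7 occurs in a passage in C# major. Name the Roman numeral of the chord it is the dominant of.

IV

The chord is a dominant seventh chord on C#.
A dominant resolves down a perfect fifth: C# → F#. In C# major, F# is scale degree 4, i.e. IV.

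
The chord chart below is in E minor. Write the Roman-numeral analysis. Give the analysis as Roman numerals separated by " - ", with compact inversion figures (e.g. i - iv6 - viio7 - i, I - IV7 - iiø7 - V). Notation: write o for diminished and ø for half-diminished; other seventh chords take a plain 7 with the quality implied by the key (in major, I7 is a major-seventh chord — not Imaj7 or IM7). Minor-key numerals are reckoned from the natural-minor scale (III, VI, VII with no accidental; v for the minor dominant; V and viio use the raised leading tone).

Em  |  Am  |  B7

i - iv - V7

Em: minor triad on E = scale degree 1 → i.
Am: minor triad on A = scale degree 4 → iv.
B7 has root B, degree 5 in E minor, so V7.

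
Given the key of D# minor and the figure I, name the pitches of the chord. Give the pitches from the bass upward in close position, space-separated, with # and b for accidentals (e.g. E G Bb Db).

D# F## A#

I is the major tonic (Picardy third), borrowed from the parallel major. In D# minor that root is D#.
So the chord is D#-F##-A#.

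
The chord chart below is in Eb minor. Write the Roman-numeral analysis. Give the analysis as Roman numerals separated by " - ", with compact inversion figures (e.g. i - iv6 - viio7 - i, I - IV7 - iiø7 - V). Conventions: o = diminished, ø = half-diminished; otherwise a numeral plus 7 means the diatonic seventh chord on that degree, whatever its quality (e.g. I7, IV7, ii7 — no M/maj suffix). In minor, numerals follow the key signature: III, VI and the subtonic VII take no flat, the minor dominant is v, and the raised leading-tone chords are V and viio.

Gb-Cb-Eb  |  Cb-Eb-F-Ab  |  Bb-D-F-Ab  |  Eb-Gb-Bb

Gb-Cb-Eb: root Cb is the submediant; major triad there is VI64.
Cb-Eb-F-Ab has root F, degree 2 in Eb minor, so iiø43.
Bb-D-F-Ab: root Bb is the dominant; dominant seventh chord there is V7.
Eb-Gb-Bb: minor triad on Eb = scale degree 1 → i.

VI64 - iiø43 - V7 - i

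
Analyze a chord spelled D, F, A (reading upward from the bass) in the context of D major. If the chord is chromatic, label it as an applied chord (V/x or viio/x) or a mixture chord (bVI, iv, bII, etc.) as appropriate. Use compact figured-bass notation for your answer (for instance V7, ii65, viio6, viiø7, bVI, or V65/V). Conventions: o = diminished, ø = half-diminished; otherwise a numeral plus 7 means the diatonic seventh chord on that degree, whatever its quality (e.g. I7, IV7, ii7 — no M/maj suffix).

i

Stacked in thirds the chord is D-F-A: a minor triad on D.
D is the first degree of D major. This is the minor tonic, borrowed from the parallel minor.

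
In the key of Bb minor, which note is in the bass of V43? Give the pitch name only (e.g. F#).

V in Bb minor has root F; the chord is F-A-C-Eb.
The figure 43 means second inversion — the fifth is in the bass.

C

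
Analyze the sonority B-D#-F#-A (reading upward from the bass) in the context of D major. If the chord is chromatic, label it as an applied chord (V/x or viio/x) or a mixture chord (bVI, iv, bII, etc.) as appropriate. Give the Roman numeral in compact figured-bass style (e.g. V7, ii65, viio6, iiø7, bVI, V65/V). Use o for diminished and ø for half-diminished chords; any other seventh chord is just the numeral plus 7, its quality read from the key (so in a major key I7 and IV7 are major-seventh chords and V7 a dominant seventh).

V7/ii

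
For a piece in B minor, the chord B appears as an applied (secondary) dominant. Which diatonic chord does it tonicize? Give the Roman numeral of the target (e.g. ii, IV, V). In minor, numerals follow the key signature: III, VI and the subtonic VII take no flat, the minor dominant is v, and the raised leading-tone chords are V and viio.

The chord is a major triad on B.
A dominant resolves down a perfect fifth: B → E. In B minor, E is scale degree 4, i.e. iv.

iv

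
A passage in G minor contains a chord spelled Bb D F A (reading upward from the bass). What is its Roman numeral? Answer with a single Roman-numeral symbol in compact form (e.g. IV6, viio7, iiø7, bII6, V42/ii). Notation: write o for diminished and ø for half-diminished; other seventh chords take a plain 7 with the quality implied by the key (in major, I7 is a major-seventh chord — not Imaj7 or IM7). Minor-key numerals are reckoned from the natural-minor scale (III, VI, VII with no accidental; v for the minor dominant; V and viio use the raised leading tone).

III7

Stacked in thirds the chord is Bb-D-F-A: a major seventh chord on Bb.
In G minor, Bb is the mediant; the diatonic major seventh chord there is III7.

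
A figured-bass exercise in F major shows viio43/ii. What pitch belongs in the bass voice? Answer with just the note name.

C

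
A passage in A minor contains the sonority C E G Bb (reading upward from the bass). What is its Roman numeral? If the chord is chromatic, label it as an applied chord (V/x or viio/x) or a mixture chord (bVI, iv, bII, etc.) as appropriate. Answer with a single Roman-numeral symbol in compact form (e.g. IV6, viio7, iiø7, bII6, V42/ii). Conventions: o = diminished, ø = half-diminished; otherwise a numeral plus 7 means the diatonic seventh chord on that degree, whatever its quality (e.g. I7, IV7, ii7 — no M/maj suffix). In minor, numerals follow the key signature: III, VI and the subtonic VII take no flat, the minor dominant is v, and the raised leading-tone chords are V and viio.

V7/VI

The pitches C-E-G-Bb form a dominant seventh chord rooted on C.
C is not a diatonic chord root with this quality in A minor, but it lies a perfect fifth above F (VI), so the chord functions as an applied dominant of VI.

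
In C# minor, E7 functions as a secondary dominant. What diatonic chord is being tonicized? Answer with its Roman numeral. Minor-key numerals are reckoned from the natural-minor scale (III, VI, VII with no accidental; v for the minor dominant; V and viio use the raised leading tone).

The chord is a dominant seventh chord on E.
A dominant resolves down a perfect fifth: E → A. In C# minor, A is scale degree 6, i.e. VI.

VI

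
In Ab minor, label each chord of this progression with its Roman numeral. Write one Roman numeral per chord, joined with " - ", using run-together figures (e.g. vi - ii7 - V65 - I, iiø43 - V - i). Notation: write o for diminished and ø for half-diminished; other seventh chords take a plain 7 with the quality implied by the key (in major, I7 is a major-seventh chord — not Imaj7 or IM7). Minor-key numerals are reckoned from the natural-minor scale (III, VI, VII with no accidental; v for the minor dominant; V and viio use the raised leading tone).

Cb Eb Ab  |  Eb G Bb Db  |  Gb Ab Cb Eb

Cb-Eb-Ab: minor triad on Ab = scale degree 1 → i6.
Eb-G-Bb-Db has root Eb, degree 5 in Ab minor, so V7.
Gb-Ab-Cb-Eb: minor seventh chord on Ab = scale degree 1 → i42.

i6 - V7 - i42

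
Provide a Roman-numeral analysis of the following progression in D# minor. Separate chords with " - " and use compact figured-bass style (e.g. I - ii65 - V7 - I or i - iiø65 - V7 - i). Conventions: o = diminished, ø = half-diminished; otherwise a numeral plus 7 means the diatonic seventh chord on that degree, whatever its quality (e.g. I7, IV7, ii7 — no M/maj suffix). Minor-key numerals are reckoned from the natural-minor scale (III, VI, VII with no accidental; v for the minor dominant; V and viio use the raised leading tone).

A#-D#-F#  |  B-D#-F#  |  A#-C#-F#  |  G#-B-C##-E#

A#-D#-F#: minor triad on D# = scale degree 1 → i64.
B-D#-F#: major triad on B = scale degree 6 → VI.
A#-C#-F#: root F# is the mediant; major triad there is III6.
G#-B-C##-E# has root C##, degree 7 in D# minor, so viio43.

i64 - VI - III6 - viio43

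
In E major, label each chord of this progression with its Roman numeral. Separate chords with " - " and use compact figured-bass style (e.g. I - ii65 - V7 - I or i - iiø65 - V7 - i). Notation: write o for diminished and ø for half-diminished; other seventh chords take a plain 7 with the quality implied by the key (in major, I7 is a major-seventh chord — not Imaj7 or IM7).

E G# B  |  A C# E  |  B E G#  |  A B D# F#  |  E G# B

I - IV - I64 - V42 - I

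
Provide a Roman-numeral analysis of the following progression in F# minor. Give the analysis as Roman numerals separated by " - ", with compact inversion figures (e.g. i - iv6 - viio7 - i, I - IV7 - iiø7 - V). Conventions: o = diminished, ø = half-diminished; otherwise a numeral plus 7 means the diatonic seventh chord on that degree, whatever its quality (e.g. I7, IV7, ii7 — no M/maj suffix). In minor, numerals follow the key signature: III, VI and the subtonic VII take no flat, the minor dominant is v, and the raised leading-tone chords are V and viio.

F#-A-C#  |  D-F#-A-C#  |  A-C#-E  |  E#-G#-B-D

F#-A-C# has root F#, degree 1 in F# minor, so i.
D-F#-A-C#: root D is the submediant; major seventh chord there is VI7.
A-C#-E: major triad on A = scale degree 3 → III.
E#-G#-B-D: root E# is the leading tone; fully diminished seventh chord there is viio7.

i - VI7 - III - viio7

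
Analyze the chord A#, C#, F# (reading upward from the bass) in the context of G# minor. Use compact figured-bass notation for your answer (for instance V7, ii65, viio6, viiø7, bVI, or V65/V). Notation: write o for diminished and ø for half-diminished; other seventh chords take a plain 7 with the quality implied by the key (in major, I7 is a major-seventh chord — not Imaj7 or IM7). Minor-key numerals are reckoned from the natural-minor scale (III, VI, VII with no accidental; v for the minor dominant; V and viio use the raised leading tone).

VII6

Stacked in thirds the chord is F#-A#-C#: a major triad on F#.
F# is scale degree 7 in G# minor, and a major triad on that degree is written VII.
With A# in the bass the chord is in first inversion, so the figured bass is 6.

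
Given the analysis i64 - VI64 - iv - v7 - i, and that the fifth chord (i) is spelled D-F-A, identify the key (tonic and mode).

D minor

The anchor chord is a minor triad on D, labeled i.
If D is scale degree 1 and the mode makes that degree carry a minor triad, the tonic is D and the mode is minor.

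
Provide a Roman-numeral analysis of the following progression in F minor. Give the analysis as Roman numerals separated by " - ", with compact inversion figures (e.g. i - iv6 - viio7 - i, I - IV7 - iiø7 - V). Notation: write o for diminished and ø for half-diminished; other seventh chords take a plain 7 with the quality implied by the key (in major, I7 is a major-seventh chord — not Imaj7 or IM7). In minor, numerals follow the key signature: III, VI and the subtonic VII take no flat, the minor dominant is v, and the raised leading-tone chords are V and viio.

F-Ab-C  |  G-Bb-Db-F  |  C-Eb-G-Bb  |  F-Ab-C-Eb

F-Ab-C: root F is the tonic; minor triad there is i.
G-Bb-Db-F has root G, degree 2 in F minor, so iiø7.
C-Eb-G-Bb has root C, degree 5 in F minor, so v7.
F-Ab-C-Eb: root F is the tonic; minor seventh chord there is i7.

i - iiø7 - v7 - i7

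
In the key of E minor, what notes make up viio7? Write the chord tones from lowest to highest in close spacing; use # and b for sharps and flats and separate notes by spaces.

In E minor, the leading-tone chord is built on the raised seventh degree, D#.
That chord is spelled D#-F#-A-C.

D# F# A C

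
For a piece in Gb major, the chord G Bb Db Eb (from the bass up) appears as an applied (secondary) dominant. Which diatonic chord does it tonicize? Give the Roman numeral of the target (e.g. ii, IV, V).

ii

The chord is a dominant seventh chord on Eb.
A dominant resolves down a perfect fifth: Eb → Ab. In Gb major, Ab is scale degree 2, i.e. ii.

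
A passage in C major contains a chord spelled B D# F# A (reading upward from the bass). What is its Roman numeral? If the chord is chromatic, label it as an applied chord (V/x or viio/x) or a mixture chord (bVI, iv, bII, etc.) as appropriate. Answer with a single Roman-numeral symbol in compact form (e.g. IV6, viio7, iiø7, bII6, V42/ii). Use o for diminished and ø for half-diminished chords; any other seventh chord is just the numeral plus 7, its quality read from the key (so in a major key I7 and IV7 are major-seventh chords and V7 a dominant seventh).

V7/iii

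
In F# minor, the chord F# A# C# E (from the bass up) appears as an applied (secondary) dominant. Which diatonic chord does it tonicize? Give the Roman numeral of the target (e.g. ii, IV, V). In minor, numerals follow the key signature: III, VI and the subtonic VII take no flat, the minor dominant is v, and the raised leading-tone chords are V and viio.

iv

The chord is a dominant seventh chord on F#.
A dominant resolves down a perfect fifth: F# → B. In F# minor, B is scale degree 4, i.e. iv.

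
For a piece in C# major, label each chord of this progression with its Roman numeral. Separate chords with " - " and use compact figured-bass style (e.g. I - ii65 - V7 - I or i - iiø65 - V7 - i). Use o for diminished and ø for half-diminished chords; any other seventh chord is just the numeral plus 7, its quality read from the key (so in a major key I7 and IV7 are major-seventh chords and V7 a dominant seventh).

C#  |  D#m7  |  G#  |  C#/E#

I - ii7 - V - I6

C#: root C# is the tonic; major triad there is I.
D#m7 has root D#, degree 2 in C# major, so ii7.
G#: root G# is the dominant; major triad there is V.
C#/E#: major triad on C# = scale degree 1 → I6.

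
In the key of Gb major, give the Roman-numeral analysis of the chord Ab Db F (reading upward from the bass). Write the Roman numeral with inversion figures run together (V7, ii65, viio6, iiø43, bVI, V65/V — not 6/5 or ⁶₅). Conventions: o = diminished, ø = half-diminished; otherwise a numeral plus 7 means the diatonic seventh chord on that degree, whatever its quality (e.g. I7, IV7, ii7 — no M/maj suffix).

Stacked in thirds the chord is Db-F-Ab: a major triad on Db.
In Gb major, Db is the dominant; the diatonic major triad there is V.
With Ab in the bass the chord is in second inversion, so the figured bass is 64.

V64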